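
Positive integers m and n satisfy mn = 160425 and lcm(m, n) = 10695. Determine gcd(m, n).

15

gcd·lcm = product, so gcd = 160425/10695 = 15.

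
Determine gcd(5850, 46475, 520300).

gcd(5850, 46475): 46475 = 7·5850 + 5525; 5850 = 1·5525 + 325; 5525 = 17·325 + 0 → 325
gcd(325, 520300): 520300 = 1600·325 + 300; 325 = 1·300 + 25; 300 = 12·25 + 0 → 25

25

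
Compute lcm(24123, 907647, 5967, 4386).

24123 = 3 · 11 · 17 · 43; 907647 = 3 · 13 · 17 · 37²; 5967 = 3³ · 13 · 17; 4386 = 2 · 3 · 17 · 43
lcm takes max exponent of each prime: 2 · 3³ · 11 · 13 · 17 · 37² · 43 = 7727706558

7727706558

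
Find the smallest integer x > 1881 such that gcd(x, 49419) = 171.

49419 = 171·289. Any x with gcd(x, 49419) = 171 is a multiple of 171, say 171s, with s coprime to 289.
Need s > 1881/171, so s ≥ 12. First s ≥ 12 with gcd(s, 289) = 1 is s = 12. Thus x = 171·12 = 2052.

2052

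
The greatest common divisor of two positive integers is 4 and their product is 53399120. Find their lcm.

For any two positive integers, gcd × lcm equals their product. Hence lcm = 53399120 / 4 = 13349780.

13349780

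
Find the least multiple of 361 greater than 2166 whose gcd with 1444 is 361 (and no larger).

1444 = 361·4. Any a with gcd(a, 1444) = 361 is a multiple of 361, say 361s, with s coprime to 4.
Need s > 2166/361, so s ≥ 7. First s ≥ 7 with gcd(s, 4) = 1 is s = 7. Thus a = 361·7 = 2527.

2527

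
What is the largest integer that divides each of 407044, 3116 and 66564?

gcd(407044, 3116): 407044 = 130·3116 + 1964; 3116 = 1·1964 + 1152; 1964 = 1·1152 + 812; 1152 = 1·812 + 340; 812 = 2·340 + 132; 340 = 2·132 + 76; 132 = 1·76 + 56; 76 = 1·56 + 20; 56 = 2·20 + 16; 20 = 1·16 + 4; 16 = 4·4 + 0 → 4
gcd(4, 66564): 66564 = 16641·4 + 0 → 4

4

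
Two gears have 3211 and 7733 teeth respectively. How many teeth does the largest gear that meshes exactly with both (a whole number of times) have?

Euclid: 7733 = 2·3211 + 1311; 3211 = 2·1311 + 589; 1311 = 2·589 + 133; 589 = 4·133 + 57; 133 = 2·57 + 19; 57 = 3·19 + 0. Last nonzero remainder: 19.

19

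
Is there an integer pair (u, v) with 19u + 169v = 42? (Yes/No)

gcd(19, 169): 169 = 8·19 + 17; 19 = 1·17 + 2; 17 = 8·2 + 1; 2 = 2·1 + 0 → 1
1 divides 42, so a solution exists.

Yes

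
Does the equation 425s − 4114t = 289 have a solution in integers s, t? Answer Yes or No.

By Bézout, 425s − 4114t = 289 has integer solutions iff gcd(425, 4114) | 289.
Euclid: 4114 = 9·425 + 289; 425 = 1·289 + 136; 289 = 2·136 + 17; 136 = 8·17 + 0. gcd = 17; 289 mod 17 = 0. Yes.

Yes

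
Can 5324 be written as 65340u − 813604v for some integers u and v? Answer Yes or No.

Yes

By Bézout, 65340u − 813604v = 5324 has integer solutions iff gcd(65340, 813604) | 5324.
Euclid: 813604 = 12·65340 + 29524; 65340 = 2·29524 + 6292; 29524 = 4·6292 + 4356; 6292 = 1·4356 + 1936; 4356 = 2·1936 + 484; 1936 = 4·484 + 0. gcd = 484; 5324 mod 484 = 0. Yes.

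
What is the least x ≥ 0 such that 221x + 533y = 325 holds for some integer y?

Reduce mod 533: 221x ≡ 325 (mod 533). With g = gcd(221, 533) = 13 dividing 325, divide through: 17x ≡ 25 (mod 41).
Since gcd(17, 41) = 1, x ≡ 25·(17)⁻¹ ≡ 28 (mod 41). Smallest non-negative: 28.

28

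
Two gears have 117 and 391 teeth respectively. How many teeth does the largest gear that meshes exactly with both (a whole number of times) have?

Euclid: 391 = 3·117 + 40; 117 = 2·40 + 37; 40 = 1·37 + 3; 37 = 12·3 + 1; 3 = 3·1 + 0. Last nonzero remainder: 1.

1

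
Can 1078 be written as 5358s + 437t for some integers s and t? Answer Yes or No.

gcd(5358, 437): 5358 = 12·437 + 114; 437 = 3·114 + 95; 114 = 1·95 + 19; 95 = 5·19 + 0 → 19
19 does not divide 1078, so a solution does not exist.

No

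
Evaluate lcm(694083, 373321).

1533229347

gcd first: 694083 = 1·373321 + 320762; 373321 = 1·320762 + 52559; 320762 = 6·52559 + 5408; 52559 = 9·5408 + 3887; 5408 = 1·3887 + 1521; 3887 = 2·1521 + 845; 1521 = 1·845 + 676; 845 = 1·676 + 169; 676 = 4·169 + 0 → gcd = 169
lcm = 694083·373321/gcd = 259115759643/169 = 1533229347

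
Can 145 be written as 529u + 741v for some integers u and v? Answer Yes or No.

Yes

gcd(529, 741): 741 = 1·529 + 212; 529 = 2·212 + 105; 212 = 2·105 + 2; 105 = 52·2 + 1; 2 = 2·1 + 0 → 1
1 divides 145, so a solution exists.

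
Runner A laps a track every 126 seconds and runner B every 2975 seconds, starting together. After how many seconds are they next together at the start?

126 = 2 · 3² · 7; 2975 = 5² · 7 · 17
max exponents: 2 · 3² · 5² · 7 · 17 = 53550

53550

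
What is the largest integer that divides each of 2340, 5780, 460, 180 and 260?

gcd(2340, 5780): 5780 = 2·2340 + 1100; 2340 = 2·1100 + 140; 1100 = 7·140 + 120; 140 = 1·120 + 20; 120 = 6·20 + 0 → 20
gcd(20, 460): 460 = 23·20 + 0 → 20
gcd(20, 180): 180 = 9·20 + 0 → 20
gcd(20, 260): 260 = 13·20 + 0 → 20

20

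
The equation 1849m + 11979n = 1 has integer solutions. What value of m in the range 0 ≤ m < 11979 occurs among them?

11221

Euclid: 11979 = 6·1849 + 885; 1849 = 2·885 + 79; 885 = 11·79 + 16; 79 = 4·16 + 15; 16 = 1·15 + 1; 15 = 15·1 + 0 → gcd = 1; 1 = 1·1.
Back-substitution yields 1849·(-758) + 11979·(117) = 1, so one solution is m = -758·1 = -758, n = 117·1 = 117.
Solutions in m differ by 11979/1 = 11979; the one in [0, 11979) is -758 mod 11979 = 11221.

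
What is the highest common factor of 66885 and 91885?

5

66885 = 3 · 5 · 7³ · 13
91885 = 5 · 17 · 23 · 47
Common: 5 = 5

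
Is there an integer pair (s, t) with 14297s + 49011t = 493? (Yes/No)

Yes

gcd(14297, 49011): 49011 = 3·14297 + 6120; 14297 = 2·6120 + 2057; 6120 = 2·2057 + 2006; 2057 = 1·2006 + 51; 2006 = 39·51 + 17; 51 = 3·17 + 0 → 17
17 divides 493, so a solution exists.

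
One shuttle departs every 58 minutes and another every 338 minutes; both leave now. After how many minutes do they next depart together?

9802

58 = 2 · 29; 338 = 2 · 13²
max exponents: 2 · 13² · 29 = 9802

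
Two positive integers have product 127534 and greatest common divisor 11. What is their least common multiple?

11594

Since gcd(m,n)·lcm(m,n) = mn, lcm = 127534/11 = 11594.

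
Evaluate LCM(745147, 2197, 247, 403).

2392667017

745147 = 13 · 31 · 43²; 2197 = 13³; 247 = 13 · 19; 403 = 13 · 31
lcm takes max exponent of each prime: 13³ · 19 · 31 · 43² = 2392667017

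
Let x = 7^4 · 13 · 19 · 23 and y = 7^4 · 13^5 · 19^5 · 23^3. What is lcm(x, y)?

max exponent per prime: 7^4 · 13^5 · 19^5 · 23^3 = 26857181517521032769

26857181517521032769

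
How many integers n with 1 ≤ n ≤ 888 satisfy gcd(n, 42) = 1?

254

Prime factors of 42: 2, 3, 7. Count integers ≤ 888 divisible by none of them.
By inclusion–exclusion: 888 − ⌊888/2⌋ − ⌊888/3⌋ − ⌊888/7⌋ + ⌊888/6⌋ + ⌊888/14⌋ + ⌊888/21⌋ − ⌊888/42⌋ = 254.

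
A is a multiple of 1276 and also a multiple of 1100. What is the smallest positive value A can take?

31900

gcd first: 1276 = 1·1100 + 176; 1100 = 6·176 + 44; 176 = 4·44 + 0 → gcd = 44
lcm = 1276·1100/gcd = 1403600/44 = 31900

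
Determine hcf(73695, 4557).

3

73695 = 3 · 5 · 17³
4557 = 3 · 7² · 31
Common: 3 = 3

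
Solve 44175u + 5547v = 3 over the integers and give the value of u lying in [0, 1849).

1711

Reduce mod 5547: 44175u ≡ 3 (mod 5547). With g = gcd(44175, 5547) = 3 dividing 3, divide through: 14725u ≡ 1 (mod 1849).
Since gcd(14725, 1849) = 1, u ≡ 1·(14725)⁻¹ ≡ 1711 (mod 1849). Smallest non-negative: 1711.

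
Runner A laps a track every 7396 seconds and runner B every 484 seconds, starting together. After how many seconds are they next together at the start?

894916

7396 = 2² · 43²; 484 = 2² · 11²
max exponents: 2² · 11² · 43² = 894916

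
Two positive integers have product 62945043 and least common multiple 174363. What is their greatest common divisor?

361

gcd·lcm = product, so gcd = 62945043/174363 = 361.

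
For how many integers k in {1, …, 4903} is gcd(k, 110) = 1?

1784

110 = 2·5·11. Inclusion–exclusion on these primes:
4903 − ⌊4903/2⌋ − ⌊4903/5⌋ − ⌊4903/11⌋ + ⌊4903/10⌋ + ⌊4903/22⌋ + ⌊4903/55⌋ − ⌊4903/110⌋ = 1784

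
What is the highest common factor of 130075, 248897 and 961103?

121

130075 = 5² · 11² · 43; 248897 = 11⁴ · 17; 961103 = 11² · 13² · 47
gcd takes min exponent of each prime: 11² = 121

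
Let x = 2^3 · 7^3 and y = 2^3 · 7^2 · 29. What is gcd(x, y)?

min exponent per shared prime: 2^3 · 7^2 = 392

392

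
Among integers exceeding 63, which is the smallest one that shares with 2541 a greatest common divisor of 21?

84

gcd(a, 2541) = 21 forces 21 | a; write a = 21s. Then gcd(21s, 21·121) = 21·gcd(s, 121), so need gcd(s, 121) = 1.
21s > 63 gives s ≥ 4. The least s ≥ 4 coprime to 121 is 4, so a = 21·4 = 84.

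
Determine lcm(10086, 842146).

4246942278

gcd first: 842146 = 83·10086 + 5008; 10086 = 2·5008 + 70; 5008 = 71·70 + 38; 70 = 1·38 + 32; 38 = 1·32 + 6; 32 = 5·6 + 2; 6 = 3·2 + 0 → gcd = 2
lcm = 10086·842146/gcd = 8493884556/2 = 4246942278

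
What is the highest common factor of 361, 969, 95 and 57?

361 = 19²; 969 = 3 · 17 · 19; 95 = 5 · 19; 57 = 3 · 19
gcd takes min exponent of each prime: 19 = 19

19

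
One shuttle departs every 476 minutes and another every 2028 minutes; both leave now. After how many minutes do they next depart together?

gcd first: 2028 = 4·476 + 124; 476 = 3·124 + 104; 124 = 1·104 + 20; 104 = 5·20 + 4; 20 = 5·4 + 0 → gcd = 4
lcm = 476·2028/gcd = 965328/4 = 241332

241332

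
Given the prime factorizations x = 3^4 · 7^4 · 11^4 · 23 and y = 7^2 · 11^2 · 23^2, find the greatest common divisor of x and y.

min exponent per shared prime: 7^2 · 11^2 · 23 = 136367

136367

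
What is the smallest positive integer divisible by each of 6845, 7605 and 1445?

6845 = 5 · 37²; 7605 = 3² · 5 · 13²; 1445 = 5 · 17²
lcm takes max exponent of each prime: 3² · 5 · 13² · 17² · 37² = 3008849805

3008849805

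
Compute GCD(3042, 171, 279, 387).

9

gcd(3042, 171): 3042 = 17·171 + 135; 171 = 1·135 + 36; 135 = 3·36 + 27; 36 = 1·27 + 9; 27 = 3·9 + 0 → 9
gcd(9, 279): 279 = 31·9 + 0 → 9
gcd(9, 387): 387 = 43·9 + 0 → 9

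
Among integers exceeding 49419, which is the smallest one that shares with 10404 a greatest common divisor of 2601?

54621

Multiples of 2601 above 49419: 2601·20, 2601·21, … . Need the cofactor coprime to 10404/2601 = 4.
Checking s = 20, 21, … the first with gcd(s, 4) = 1 is s = 21, giving 54621.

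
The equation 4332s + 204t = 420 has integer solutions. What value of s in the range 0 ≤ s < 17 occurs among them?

gcd(4332, 204) = 12 (Euclid: 4332 = 21·204 + 48; 204 = 4·48 + 12; 48 = 4·12 + 0), and 12 | 420.
Extended Euclid: 4332·(-4) + 204·(85) = 12. Scale by 35: s₀ = -140.
General solution s = s₀ + 17k; reducing mod 17 gives s = 13 (and t = -274).

13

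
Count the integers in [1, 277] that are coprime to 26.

128

Prime factors of 26: 2, 13. Count integers ≤ 277 divisible by none of them.
By inclusion–exclusion: 277 − ⌊277/2⌋ − ⌊277/13⌋ + ⌊277/26⌋ = 128.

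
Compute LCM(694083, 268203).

694083 = 3 · 13² · 37²; 268203 = 3 · 13² · 23²
max exponents: 3 · 13² · 23² · 37² = 367169907

367169907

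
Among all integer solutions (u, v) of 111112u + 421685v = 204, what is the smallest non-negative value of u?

gcd(111112, 421685) = 17 (Euclid: 421685 = 3·111112 + 88349; 111112 = 1·88349 + 22763; 88349 = 3·22763 + 20060; 22763 = 1·20060 + 2703; 20060 = 7·2703 + 1139; 2703 = 2·1139 + 425; 1139 = 2·425 + 289; 425 = 1·289 + 136; 289 = 2·136 + 17; 136 = 8·17 + 0), and 17 | 204.
Extended Euclid: 111112·(-2964) + 421685·(781) = 17. Scale by 12: u₀ = -35568.
General solution u = u₀ + 24805t; reducing mod 24805 gives u = 14042 (and v = -3700).

14042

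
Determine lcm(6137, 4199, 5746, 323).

2074306

6137 = 17 · 19²; 4199 = 13 · 17 · 19; 5746 = 2 · 13² · 17; 323 = 17 · 19
lcm takes max exponent of each prime: 2 · 13² · 17 · 19² = 2074306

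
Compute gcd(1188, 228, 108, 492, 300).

gcd(1188, 228): 1188 = 5·228 + 48; 228 = 4·48 + 36; 48 = 1·36 + 12; 36 = 3·12 + 0 → 12
gcd(12, 108): 108 = 9·12 + 0 → 12
gcd(12, 492): 492 = 41·12 + 0 → 12
gcd(12, 300): 300 = 25·12 + 0 → 12

12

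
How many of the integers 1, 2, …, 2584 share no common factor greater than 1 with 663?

663 = 3·13·17. Inclusion–exclusion on these primes:
2584 − ⌊2584/3⌋ − ⌊2584/13⌋ − ⌊2584/17⌋ + ⌊2584/39⌋ + ⌊2584/51⌋ + ⌊2584/221⌋ − ⌊2584/663⌋ = 1497

1497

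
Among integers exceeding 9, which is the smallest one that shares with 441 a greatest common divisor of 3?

gcd(a, 441) = 3 forces 3 | a; write a = 3s. Then gcd(3s, 3·147) = 3·gcd(s, 147), so need gcd(s, 147) = 1.
3s > 9 gives s ≥ 4. The least s ≥ 4 coprime to 147 is 4, so a = 3·4 = 12.

12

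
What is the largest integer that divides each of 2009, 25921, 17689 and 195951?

49

gcd(2009, 25921): 25921 = 12·2009 + 1813; 2009 = 1·1813 + 196; 1813 = 9·196 + 49; 196 = 4·49 + 0 → 49
gcd(49, 17689): 17689 = 361·49 + 0 → 49
gcd(49, 195951): 195951 = 3999·49 + 0 → 49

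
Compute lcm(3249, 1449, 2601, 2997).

lcm(3249, 1449) = 3249·1449/gcd = 4707801/9 = 523089
lcm(523089, 2601) = 523089·2601/gcd = 1360554489/9 = 151172721
lcm(151172721, 2997) = 151172721·2997/gcd = 453064644837/9 = 50340516093

50340516093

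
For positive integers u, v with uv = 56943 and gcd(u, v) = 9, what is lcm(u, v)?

Since gcd(u,v)·lcm(u,v) = uv, lcm = 56943/9 = 6327.

6327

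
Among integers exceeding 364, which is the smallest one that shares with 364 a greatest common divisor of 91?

455

Multiples of 91 above 364: 91·5, 91·6, … . Need the cofactor coprime to 364/91 = 4.
Checking s = 5, 6, … the first with gcd(s, 4) = 1 is s = 5, giving 455.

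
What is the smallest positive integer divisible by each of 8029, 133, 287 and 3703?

3308678639

8029 = 7 · 31 · 37; 133 = 7 · 19; 287 = 7 · 41; 3703 = 7 · 23²
lcm takes max exponent of each prime: 7 · 19 · 23² · 31 · 37 · 41 = 3308678639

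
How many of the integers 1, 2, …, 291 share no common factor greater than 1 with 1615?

207

1615 = 5·17·19. Inclusion–exclusion on these primes:
291 − ⌊291/5⌋ − ⌊291/17⌋ − ⌊291/19⌋ + ⌊291/85⌋ + ⌊291/95⌋ + ⌊291/323⌋ − ⌊291/1615⌋ = 207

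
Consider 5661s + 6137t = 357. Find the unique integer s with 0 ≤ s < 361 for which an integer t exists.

270

gcd(5661, 6137) = 17 (Euclid: 6137 = 1·5661 + 476; 5661 = 11·476 + 425; 476 = 1·425 + 51; 425 = 8·51 + 17; 51 = 3·17 + 0), and 17 | 357.
Extended Euclid: 5661·(116) + 6137·(-107) = 17. Scale by 21: s₀ = 2436.
General solution s = s₀ + 361k; reducing mod 361 gives s = 270 (and t = -249).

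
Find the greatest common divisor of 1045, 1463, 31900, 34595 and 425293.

gcd(1045, 1463): 1463 = 1·1045 + 418; 1045 = 2·418 + 209; 418 = 2·209 + 0 → 209
gcd(209, 31900): 31900 = 152·209 + 132; 209 = 1·132 + 77; 132 = 1·77 + 55; 77 = 1·55 + 22; 55 = 2·22 + 11; 22 = 2·11 + 0 → 11
gcd(11, 34595): 34595 = 3145·11 + 0 → 11
gcd(11, 425293): 425293 = 38663·11 + 0 → 11

11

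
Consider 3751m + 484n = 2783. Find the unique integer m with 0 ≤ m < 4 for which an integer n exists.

1

Reduce mod 484: 3751m ≡ 2783 (mod 484). With g = gcd(3751, 484) = 121 dividing 2783, divide through: 31m ≡ 23 (mod 4).
Since gcd(31, 4) = 1, m ≡ 23·(31)⁻¹ ≡ 1 (mod 4). Smallest non-negative: 1.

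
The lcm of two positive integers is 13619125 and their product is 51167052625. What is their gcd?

gcd·lcm = product, so gcd = 51167052625/13619125 = 3757.

3757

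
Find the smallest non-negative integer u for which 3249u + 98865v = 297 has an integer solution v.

1978

Reduce mod 98865: 3249u ≡ 297 (mod 98865). With g = gcd(3249, 98865) = 9 dividing 297, divide through: 361u ≡ 33 (mod 10985).
Since gcd(361, 10985) = 1, u ≡ 33·(361)⁻¹ ≡ 1978 (mod 10985). Smallest non-negative: 1978.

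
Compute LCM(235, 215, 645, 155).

939765

235 = 5 · 47; 215 = 5 · 43; 645 = 3 · 5 · 43; 155 = 5 · 31
lcm takes max exponent of each prime: 3 · 5 · 31 · 43 · 47 = 939765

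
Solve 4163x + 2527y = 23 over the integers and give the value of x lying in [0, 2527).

363

gcd(4163, 2527) = 1 (Euclid: 4163 = 1·2527 + 1636; 2527 = 1·1636 + 891; 1636 = 1·891 + 745; 891 = 1·745 + 146; 745 = 5·146 + 15; 146 = 9·15 + 11; 15 = 1·11 + 4; 11 = 2·4 + 3; 4 = 1·3 + 1; 3 = 3·1 + 0), and 1 | 23.
Extended Euclid: 4163·(675) + 2527·(-1112) = 1. Scale by 23: x₀ = 15525.
General solution x = x₀ + 2527t; reducing mod 2527 gives x = 363 (and y = -598).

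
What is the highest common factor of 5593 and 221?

5593 = 7 · 17 · 47
221 = 13 · 17
Common: 17 = 17

17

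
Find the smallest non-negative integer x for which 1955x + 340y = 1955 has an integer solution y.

1

Euclid: 1955 = 5·340 + 255; 340 = 1·255 + 85; 255 = 3·85 + 0 → gcd = 85; 1955 = 85·23.
Back-substitution yields 1955·(-1) + 340·(6) = 85, so one solution is x = -1·23 = -23, y = 6·23 = 138.
Solutions in x differ by 340/85 = 4; the one in [0, 4) is -23 mod 4 = 1.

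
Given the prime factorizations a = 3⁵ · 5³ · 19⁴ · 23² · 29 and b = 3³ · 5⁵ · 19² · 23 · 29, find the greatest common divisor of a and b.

812656125

min exponent per shared prime: 3³ · 5³ · 19² · 23 · 29 = 812656125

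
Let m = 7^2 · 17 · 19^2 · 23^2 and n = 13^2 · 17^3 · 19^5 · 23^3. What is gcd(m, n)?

min exponent per shared prime: 17 · 19^2 · 23^2 = 3246473

3246473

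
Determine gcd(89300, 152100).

Euclid: 152100 = 1·89300 + 62800; 89300 = 1·62800 + 26500; 62800 = 2·26500 + 9800; 26500 = 2·9800 + 6900; 9800 = 1·6900 + 2900; 6900 = 2·2900 + 1100; 2900 = 2·1100 + 700; 1100 = 1·700 + 400; 700 = 1·400 + 300; 400 = 1·300 + 100; 300 = 3·100 + 0. Last nonzero remainder: 100.

100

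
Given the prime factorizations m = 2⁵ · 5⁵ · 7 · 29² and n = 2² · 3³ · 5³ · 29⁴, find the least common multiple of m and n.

13367610900000

max exponent per prime: 2⁵ · 3³ · 5⁵ · 7 · 29⁴ = 13367610900000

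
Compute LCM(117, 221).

1989

gcd first: 221 = 1·117 + 104; 117 = 1·104 + 13; 104 = 8·13 + 0 → gcd = 13
lcm = 117·221/gcd = 25857/13 = 1989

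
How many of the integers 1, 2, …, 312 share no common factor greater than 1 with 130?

115

130 = 2·5·13. Inclusion–exclusion on these primes:
312 − ⌊312/2⌋ − ⌊312/5⌋ − ⌊312/13⌋ + ⌊312/10⌋ + ⌊312/26⌋ + ⌊312/65⌋ − ⌊312/130⌋ = 115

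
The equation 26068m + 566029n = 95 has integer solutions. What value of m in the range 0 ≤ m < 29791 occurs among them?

17132

Euclid: 566029 = 21·26068 + 18601; 26068 = 1·18601 + 7467; 18601 = 2·7467 + 3667; 7467 = 2·3667 + 133; 3667 = 27·133 + 76; 133 = 1·76 + 57; 76 = 1·57 + 19; 57 = 3·19 + 0 → gcd = 19; 95 = 19·5.
Back-substitution yields 26068·(-8490) + 566029·(391) = 19, so one solution is m = -8490·5 = -42450, n = 391·5 = 1955.
Solutions in m differ by 566029/19 = 29791; the one in [0, 29791) is -42450 mod 29791 = 17132.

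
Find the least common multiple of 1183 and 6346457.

44425199

gcd first: 6346457 = 5364·1183 + 845; 1183 = 1·845 + 338; 845 = 2·338 + 169; 338 = 2·169 + 0 → gcd = 169
lcm = 1183·6346457/gcd = 7507858631/169 = 44425199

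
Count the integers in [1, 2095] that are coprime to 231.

1088

231 = 3·7·11. Inclusion–exclusion on these primes:
2095 − ⌊2095/3⌋ − ⌊2095/7⌋ − ⌊2095/11⌋ + ⌊2095/21⌋ + ⌊2095/33⌋ + ⌊2095/77⌋ − ⌊2095/231⌋ = 1088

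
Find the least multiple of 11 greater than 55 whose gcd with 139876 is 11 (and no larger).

77

139876 = 11·12716. Any x with gcd(x, 139876) = 11 is a multiple of 11, say 11s, with s coprime to 12716.
Need s > 55/11, so s ≥ 6. First s ≥ 6 with gcd(s, 12716) = 1 is s = 7. Thus x = 11·7 = 77.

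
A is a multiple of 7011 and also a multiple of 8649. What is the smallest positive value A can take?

7011 = 3² · 19 · 41; 8649 = 3² · 31²
max exponents: 3² · 19 · 31² · 41 = 6737571

6737571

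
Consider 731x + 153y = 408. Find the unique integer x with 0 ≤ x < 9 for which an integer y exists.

6

Reduce mod 153: 731x ≡ 408 (mod 153). With g = gcd(731, 153) = 17 dividing 408, divide through: 43x ≡ 24 (mod 9).
Since gcd(43, 9) = 1, x ≡ 24·(43)⁻¹ ≡ 6 (mod 9). Smallest non-negative: 6.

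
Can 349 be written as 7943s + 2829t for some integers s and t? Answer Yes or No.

gcd(7943, 2829): 7943 = 2·2829 + 2285; 2829 = 1·2285 + 544; 2285 = 4·544 + 109; 544 = 4·109 + 108; 109 = 1·108 + 1; 108 = 108·1 + 0 → 1
1 divides 349, so a solution exists.

Yes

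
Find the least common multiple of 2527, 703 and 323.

1589483

2527 = 7 · 19²; 703 = 19 · 37; 323 = 17 · 19
lcm takes max exponent of each prime: 7 · 17 · 19² · 37 = 1589483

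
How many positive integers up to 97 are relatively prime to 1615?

70

1615 = 5·17·19. Inclusion–exclusion on these primes:
97 − ⌊97/5⌋ − ⌊97/17⌋ − ⌊97/19⌋ + ⌊97/85⌋ + ⌊97/95⌋ + ⌊97/323⌋ − ⌊97/1615⌋ = 70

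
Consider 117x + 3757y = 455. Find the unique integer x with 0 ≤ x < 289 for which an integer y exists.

36

gcd(117, 3757) = 13 (Euclid: 3757 = 32·117 + 13; 117 = 9·13 + 0), and 13 | 455.
Extended Euclid: 117·(-32) + 3757·(1) = 13. Scale by 35: x₀ = -1120.
General solution x = x₀ + 289t; reducing mod 289 gives x = 36 (and y = -1).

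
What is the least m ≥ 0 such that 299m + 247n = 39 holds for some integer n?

gcd(299, 247) = 13 (Euclid: 299 = 1·247 + 52; 247 = 4·52 + 39; 52 = 1·39 + 13; 39 = 3·13 + 0), and 13 | 39.
Extended Euclid: 299·(5) + 247·(-6) = 13. Scale by 3: m₀ = 15.
General solution m = m₀ + 19t; reducing mod 19 gives m = 15 (and n = -18).

15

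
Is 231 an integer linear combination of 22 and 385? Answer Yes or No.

By Bézout, 22u − 385v = 231 has integer solutions iff gcd(22, 385) | 231.
Euclid: 385 = 17·22 + 11; 22 = 2·11 + 0. gcd = 11; 231 mod 11 = 0. Yes.

Yes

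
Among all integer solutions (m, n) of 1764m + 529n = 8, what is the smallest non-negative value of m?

Euclid: 1764 = 3·529 + 177; 529 = 2·177 + 175; 177 = 1·175 + 2; 175 = 87·2 + 1; 2 = 2·1 + 0 → gcd = 1; 8 = 1·8.
Back-substitution yields 1764·(-263) + 529·(877) = 1, so one solution is m = -263·8 = -2104, n = 877·8 = 7016.
Solutions in m differ by 529/1 = 529; the one in [0, 529) is -2104 mod 529 = 12.

12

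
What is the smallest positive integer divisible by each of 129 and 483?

20769

gcd first: 483 = 3·129 + 96; 129 = 1·96 + 33; 96 = 2·33 + 30; 33 = 1·30 + 3; 30 = 10·3 + 0 → gcd = 3
lcm = 129·483/gcd = 62307/3 = 20769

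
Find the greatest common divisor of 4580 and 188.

4

Euclid: 4580 = 24·188 + 68; 188 = 2·68 + 52; 68 = 1·52 + 16; 52 = 3·16 + 4; 16 = 4·4 + 0. Last nonzero remainder: 4.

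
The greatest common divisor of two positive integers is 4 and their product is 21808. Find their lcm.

For any two positive integers, gcd × lcm equals their product. Hence lcm = 21808 / 4 = 5452.

5452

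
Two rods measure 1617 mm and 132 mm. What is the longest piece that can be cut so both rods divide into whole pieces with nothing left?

33

1617 = 3 · 7² · 11
132 = 2² · 3 · 11
Common: 3 · 11 = 33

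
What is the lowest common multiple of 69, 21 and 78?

12558

69 = 3 · 23; 21 = 3 · 7; 78 = 2 · 3 · 13
lcm takes max exponent of each prime: 2 · 3 · 7 · 13 · 23 = 12558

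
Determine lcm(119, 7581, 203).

3737433

lcm(119, 7581) = 119·7581/gcd = 902139/7 = 128877
lcm(128877, 203) = 128877·203/gcd = 26162031/7 = 3737433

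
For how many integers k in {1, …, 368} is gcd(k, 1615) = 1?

1615 = 5·17·19. Inclusion–exclusion on these primes:
368 − ⌊368/5⌋ − ⌊368/17⌋ − ⌊368/19⌋ + ⌊368/85⌋ + ⌊368/95⌋ + ⌊368/323⌋ − ⌊368/1615⌋ = 263

263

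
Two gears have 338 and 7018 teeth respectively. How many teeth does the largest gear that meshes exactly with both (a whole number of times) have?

2

Euclid: 7018 = 20·338 + 258; 338 = 1·258 + 80; 258 = 3·80 + 18; 80 = 4·18 + 8; 18 = 2·8 + 2; 8 = 4·2 + 0. Last nonzero remainder: 2.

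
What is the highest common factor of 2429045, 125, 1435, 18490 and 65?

5

gcd(2429045, 125): 2429045 = 19432·125 + 45; 125 = 2·45 + 35; 45 = 1·35 + 10; 35 = 3·10 + 5; 10 = 2·5 + 0 → 5
gcd(5, 1435): 1435 = 287·5 + 0 → 5
gcd(5, 18490): 18490 = 3698·5 + 0 → 5
gcd(5, 65): 65 = 13·5 + 0 → 5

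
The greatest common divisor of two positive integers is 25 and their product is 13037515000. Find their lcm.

For any two positive integers, gcd × lcm equals their product. Hence lcm = 13037515000 / 25 = 521500600.

521500600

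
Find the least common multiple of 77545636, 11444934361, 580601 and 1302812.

59100130308868348

77545636 = 2² · 7² · 17² · 37²; 11444934361 = 7² · 17² · 29² · 31²; 580601 = 7² · 17² · 41; 1302812 = 2² · 7² · 17² · 23
lcm takes max exponent of each prime: 2² · 7² · 17² · 23 · 29² · 31² · 37² · 41 = 59100130308868348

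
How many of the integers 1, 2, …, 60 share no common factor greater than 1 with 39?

Prime factors of 39: 3, 13. Count integers ≤ 60 divisible by none of them.
By inclusion–exclusion: 60 − ⌊60/3⌋ − ⌊60/13⌋ + ⌊60/39⌋ = 37.

37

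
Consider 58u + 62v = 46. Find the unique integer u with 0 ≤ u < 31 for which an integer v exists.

Reduce mod 62: 58u ≡ 46 (mod 62). With g = gcd(58, 62) = 2 dividing 46, divide through: 29u ≡ 23 (mod 31).
Since gcd(29, 31) = 1, u ≡ 23·(29)⁻¹ ≡ 4 (mod 31). Smallest non-negative: 4.

4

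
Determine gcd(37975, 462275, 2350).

37975 = 5² · 7² · 31; 462275 = 5² · 11 · 41²; 2350 = 2 · 5² · 47
gcd takes min exponent of each prime: 5² = 25

25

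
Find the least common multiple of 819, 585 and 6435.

45045

lcm(819, 585) = 819·585/gcd = 479115/117 = 4095
lcm(4095, 6435) = 4095·6435/gcd = 26351325/585 = 45045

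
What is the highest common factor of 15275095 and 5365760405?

1445

Euclid: 5365760405 = 351·15275095 + 4202060; 15275095 = 3·4202060 + 2668915; 4202060 = 1·2668915 + 1533145; 2668915 = 1·1533145 + 1135770; 1533145 = 1·1135770 + 397375; 1135770 = 2·397375 + 341020; 397375 = 1·341020 + 56355; 341020 = 6·56355 + 2890; 56355 = 19·2890 + 1445; 2890 = 2·1445 + 0. Last nonzero remainder: 1445.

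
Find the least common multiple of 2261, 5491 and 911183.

2261 = 7 · 17 · 19; 5491 = 17² · 19; 911183 = 7 · 13 · 17 · 19 · 31
lcm takes max exponent of each prime: 7 · 13 · 17² · 19 · 31 = 15490111

15490111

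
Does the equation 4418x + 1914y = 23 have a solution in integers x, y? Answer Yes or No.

By Bézout, 4418x + 1914y = 23 has integer solutions iff gcd(4418, 1914) | 23.
Euclid: 4418 = 2·1914 + 590; 1914 = 3·590 + 144; 590 = 4·144 + 14; 144 = 10·14 + 4; 14 = 3·4 + 2; 4 = 2·2 + 0. gcd = 2; 23 mod 2 = 1. No.

No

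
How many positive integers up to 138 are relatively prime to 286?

58

Prime factors of 286: 2, 11, 13. Count integers ≤ 138 divisible by none of them.
By inclusion–exclusion: 138 − ⌊138/2⌋ − ⌊138/11⌋ − ⌊138/13⌋ + ⌊138/22⌋ + ⌊138/26⌋ + ⌊138/143⌋ − ⌊138/286⌋ = 58.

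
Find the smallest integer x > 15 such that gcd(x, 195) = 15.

30

gcd(x, 195) = 15 forces 15 | x; write x = 15s. Then gcd(15s, 15·13) = 15·gcd(s, 13), so need gcd(s, 13) = 1.
15s > 15 gives s ≥ 2. The least s ≥ 2 coprime to 13 is 2, so x = 15·2 = 30.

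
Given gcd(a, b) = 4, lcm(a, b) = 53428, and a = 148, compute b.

1444

a·b = gcd·lcm = 4·53428 = 213712, so b = 213712/148 = 1444.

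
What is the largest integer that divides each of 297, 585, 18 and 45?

9

gcd(297, 585): 585 = 1·297 + 288; 297 = 1·288 + 9; 288 = 32·9 + 0 → 9
gcd(9, 18): 18 = 2·9 + 0 → 9
gcd(9, 45): 45 = 5·9 + 0 → 9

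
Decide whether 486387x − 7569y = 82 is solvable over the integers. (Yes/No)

No

gcd(486387, 7569): 486387 = 64·7569 + 1971; 7569 = 3·1971 + 1656; 1971 = 1·1656 + 315; 1656 = 5·315 + 81; 315 = 3·81 + 72; 81 = 1·72 + 9; 72 = 8·9 + 0 → 9
9 does not divide 82, so a solution does not exist.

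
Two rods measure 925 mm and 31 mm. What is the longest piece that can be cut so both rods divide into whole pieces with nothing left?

925 = 5² · 37
31 = 31
Common: 1 = 1

1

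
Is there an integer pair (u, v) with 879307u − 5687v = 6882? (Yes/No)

No

gcd(879307, 5687): 879307 = 154·5687 + 3509; 5687 = 1·3509 + 2178; 3509 = 1·2178 + 1331; 2178 = 1·1331 + 847; 1331 = 1·847 + 484; 847 = 1·484 + 363; 484 = 1·363 + 121; 363 = 3·121 + 0 → 121
121 does not divide 6882, so a solution does not exist.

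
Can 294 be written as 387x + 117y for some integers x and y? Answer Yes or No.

gcd(387, 117): 387 = 3·117 + 36; 117 = 3·36 + 9; 36 = 4·9 + 0 → 9
9 does not divide 294, so a solution does not exist.

No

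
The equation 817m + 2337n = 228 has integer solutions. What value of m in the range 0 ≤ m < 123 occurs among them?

6

gcd(817, 2337) = 19 (Euclid: 2337 = 2·817 + 703; 817 = 1·703 + 114; 703 = 6·114 + 19; 114 = 6·19 + 0), and 19 | 228.
Extended Euclid: 817·(-20) + 2337·(7) = 19. Scale by 12: m₀ = -240.
General solution m = m₀ + 123t; reducing mod 123 gives m = 6 (and n = -2).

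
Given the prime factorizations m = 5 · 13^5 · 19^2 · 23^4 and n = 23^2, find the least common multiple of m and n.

max exponent per prime: 5 · 13^5 · 19^2 · 23^4 = 187544922965465

187544922965465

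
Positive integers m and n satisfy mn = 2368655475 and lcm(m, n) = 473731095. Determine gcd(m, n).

gcd·lcm = product, so gcd = 2368655475/473731095 = 5.

5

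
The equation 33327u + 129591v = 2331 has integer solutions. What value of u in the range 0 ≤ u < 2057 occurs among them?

Euclid: 129591 = 3·33327 + 29610; 33327 = 1·29610 + 3717; 29610 = 7·3717 + 3591; 3717 = 1·3591 + 126; 3591 = 28·126 + 63; 126 = 2·63 + 0 → gcd = 63; 2331 = 63·37.
Back-substitution yields 33327·(-1011) + 129591·(260) = 63, so one solution is u = -1011·37 = -37407, v = 260·37 = 9620.
Solutions in u differ by 129591/63 = 2057; the one in [0, 2057) is -37407 mod 2057 = 1676.

1676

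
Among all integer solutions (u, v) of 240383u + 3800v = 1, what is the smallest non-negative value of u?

2447

Reduce mod 3800: 240383u ≡ 1 (mod 3800). With g = gcd(240383, 3800) = 1 dividing 1, divide through: 240383u ≡ 1 (mod 3800).
Since gcd(240383, 3800) = 1, u ≡ 1·(240383)⁻¹ ≡ 2447 (mod 3800). Smallest non-negative: 2447.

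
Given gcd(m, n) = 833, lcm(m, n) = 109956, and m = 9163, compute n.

9996

m·n = gcd·lcm = 833·109956 = 91593348, so n = 91593348/9163 = 9996.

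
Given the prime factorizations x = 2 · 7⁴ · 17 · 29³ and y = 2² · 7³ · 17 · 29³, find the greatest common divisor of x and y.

284424518

min exponent per shared prime: 2 · 7³ · 17 · 29³ = 284424518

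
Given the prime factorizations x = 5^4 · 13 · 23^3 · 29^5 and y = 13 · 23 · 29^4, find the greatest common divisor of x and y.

211477019

min exponent per shared prime: 13 · 23 · 29^4 = 211477019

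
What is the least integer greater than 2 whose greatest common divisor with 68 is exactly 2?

gcd(a, 68) = 2 forces 2 | a; write a = 2s. Then gcd(2s, 2·34) = 2·gcd(s, 34), so need gcd(s, 34) = 1.
2s > 2 gives s ≥ 2. The least s ≥ 2 coprime to 34 is 3, so a = 2·3 = 6.

6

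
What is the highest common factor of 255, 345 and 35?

gcd(255, 345): 345 = 1·255 + 90; 255 = 2·90 + 75; 90 = 1·75 + 15; 75 = 5·15 + 0 → 15
gcd(15, 35): 35 = 2·15 + 5; 15 = 3·5 + 0 → 5

5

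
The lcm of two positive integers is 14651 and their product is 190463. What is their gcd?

gcd·lcm = product, so gcd = 190463/14651 = 13.

13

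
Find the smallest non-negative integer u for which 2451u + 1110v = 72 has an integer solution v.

82

Reduce mod 1110: 2451u ≡ 72 (mod 1110). With g = gcd(2451, 1110) = 3 dividing 72, divide through: 817u ≡ 24 (mod 370).
Since gcd(817, 370) = 1, u ≡ 24·(817)⁻¹ ≡ 82 (mod 370). Smallest non-negative: 82.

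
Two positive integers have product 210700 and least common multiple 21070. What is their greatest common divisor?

From gcd × lcm = ab: gcd = 210700 / 21070 = 10.

10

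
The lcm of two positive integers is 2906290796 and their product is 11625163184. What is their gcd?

gcd·lcm = product, so gcd = 11625163184/2906290796 = 4.

4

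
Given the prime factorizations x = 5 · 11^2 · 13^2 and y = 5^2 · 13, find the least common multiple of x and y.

max exponent per prime: 5^2 · 11^2 · 13^2 = 511225

511225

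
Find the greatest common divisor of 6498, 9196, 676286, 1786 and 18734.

gcd(6498, 9196): 9196 = 1·6498 + 2698; 6498 = 2·2698 + 1102; 2698 = 2·1102 + 494; 1102 = 2·494 + 114; 494 = 4·114 + 38; 114 = 3·38 + 0 → 38
gcd(38, 676286): 676286 = 17797·38 + 0 → 38
gcd(38, 1786): 1786 = 47·38 + 0 → 38
gcd(38, 18734): 18734 = 493·38 + 0 → 38

38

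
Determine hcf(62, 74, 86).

62 = 2 · 31; 74 = 2 · 37; 86 = 2 · 43
gcd takes min exponent of each prime: 2 = 2

2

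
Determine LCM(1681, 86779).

145875499

gcd first: 86779 = 51·1681 + 1048; 1681 = 1·1048 + 633; 1048 = 1·633 + 415; 633 = 1·415 + 218; 415 = 1·218 + 197; 218 = 1·197 + 21; 197 = 9·21 + 8; 21 = 2·8 + 5; 8 = 1·5 + 3; 5 = 1·3 + 2; 3 = 1·2 + 1; 2 = 2·1 + 0 → gcd = 1
lcm = 1681·86779/gcd = 145875499/1 = 145875499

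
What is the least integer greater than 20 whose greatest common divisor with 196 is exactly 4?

24

Multiples of 4 above 20: 4·6, 4·7, … . Need the cofactor coprime to 196/4 = 49.
Checking s = 6, 7, … the first with gcd(s, 49) = 1 is s = 6, giving 24.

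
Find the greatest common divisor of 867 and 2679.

3

Euclid: 2679 = 3·867 + 78; 867 = 11·78 + 9; 78 = 8·9 + 6; 9 = 1·6 + 3; 6 = 2·3 + 0. Last nonzero remainder: 3.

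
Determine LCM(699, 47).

gcd first: 699 = 14·47 + 41; 47 = 1·41 + 6; 41 = 6·6 + 5; 6 = 1·5 + 1; 5 = 5·1 + 0 → gcd = 1
lcm = 699·47/gcd = 32853/1 = 32853

32853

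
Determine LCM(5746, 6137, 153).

lcm(5746, 6137) = 5746·6137/gcd = 35263202/17 = 2074306
lcm(2074306, 153) = 2074306·153/gcd = 317368818/17 = 18668754

18668754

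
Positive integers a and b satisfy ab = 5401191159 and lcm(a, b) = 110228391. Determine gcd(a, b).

49

From gcd × lcm = ab: gcd = 5401191159 / 110228391 = 49.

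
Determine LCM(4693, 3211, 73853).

4693 = 13 · 19²; 3211 = 13² · 19; 73853 = 13² · 19 · 23
lcm takes max exponent of each prime: 13² · 19² · 23 = 1403207

1403207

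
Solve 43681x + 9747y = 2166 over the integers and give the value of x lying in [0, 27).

Reduce mod 9747: 43681x ≡ 2166 (mod 9747). With g = gcd(43681, 9747) = 361 dividing 2166, divide through: 121x ≡ 6 (mod 27).
Since gcd(121, 27) = 1, x ≡ 6·(121)⁻¹ ≡ 15 (mod 27). Smallest non-negative: 15.

15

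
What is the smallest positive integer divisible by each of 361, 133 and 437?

lcm(361, 133) = 361·133/gcd = 48013/19 = 2527
lcm(2527, 437) = 2527·437/gcd = 1104299/19 = 58121

58121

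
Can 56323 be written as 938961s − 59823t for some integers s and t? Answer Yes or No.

No

By Bézout, 938961s − 59823t = 56323 has integer solutions iff gcd(938961, 59823) | 56323.
Euclid: 938961 = 15·59823 + 41616; 59823 = 1·41616 + 18207; 41616 = 2·18207 + 5202; 18207 = 3·5202 + 2601; 5202 = 2·2601 + 0. gcd = 2601; 56323 mod 2601 = 1702. No.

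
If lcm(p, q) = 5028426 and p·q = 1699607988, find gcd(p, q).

338

From gcd × lcm = pq: gcd = 1699607988 / 5028426 = 338.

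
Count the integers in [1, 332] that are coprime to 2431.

262

2431 = 11·13·17. Inclusion–exclusion on these primes:
332 − ⌊332/11⌋ − ⌊332/13⌋ − ⌊332/17⌋ + ⌊332/143⌋ + ⌊332/187⌋ + ⌊332/221⌋ − ⌊332/2431⌋ = 262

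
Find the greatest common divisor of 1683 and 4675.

187

1683 = 3² · 11 · 17
4675 = 5² · 11 · 17
Common: 11 · 17 = 187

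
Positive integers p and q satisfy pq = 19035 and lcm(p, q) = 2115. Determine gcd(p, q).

gcd·lcm = product, so gcd = 19035/2115 = 9.

9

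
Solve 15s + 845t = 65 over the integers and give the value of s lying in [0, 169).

Euclid: 845 = 56·15 + 5; 15 = 3·5 + 0 → gcd = 5; 65 = 5·13.
Back-substitution yields 15·(-56) + 845·(1) = 5, so one solution is s = -56·13 = -728, t = 1·13 = 13.
Solutions in s differ by 845/5 = 169; the one in [0, 169) is -728 mod 169 = 117.

117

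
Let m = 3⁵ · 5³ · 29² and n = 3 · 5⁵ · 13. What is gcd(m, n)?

375

min exponent per shared prime: 3 · 5³ = 375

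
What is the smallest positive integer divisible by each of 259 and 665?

259 = 7 · 37; 665 = 5 · 7 · 19
max exponents: 5 · 7 · 19 · 37 = 24605

24605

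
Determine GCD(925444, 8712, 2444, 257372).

925444 = 2² · 13² · 37²; 8712 = 2³ · 3² · 11²; 2444 = 2² · 13 · 47; 257372 = 2² · 37² · 47
gcd takes min exponent of each prime: 2² = 4

4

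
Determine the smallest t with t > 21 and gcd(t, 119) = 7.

119 = 7·17. Any t with gcd(t, 119) = 7 is a multiple of 7, say 7s, with s coprime to 17.
Need s > 21/7, so s ≥ 4. First s ≥ 4 with gcd(s, 17) = 1 is s = 4. Thus t = 7·4 = 28.

28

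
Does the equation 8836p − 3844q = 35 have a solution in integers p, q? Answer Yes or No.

By Bézout, 8836p − 3844q = 35 has integer solutions iff gcd(8836, 3844) | 35.
Euclid: 8836 = 2·3844 + 1148; 3844 = 3·1148 + 400; 1148 = 2·400 + 348; 400 = 1·348 + 52; 348 = 6·52 + 36; 52 = 1·36 + 16; 36 = 2·16 + 4; 16 = 4·4 + 0. gcd = 4; 35 mod 4 = 3. No.

No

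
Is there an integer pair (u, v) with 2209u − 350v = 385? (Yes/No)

gcd(2209, 350): 2209 = 6·350 + 109; 350 = 3·109 + 23; 109 = 4·23 + 17; 23 = 1·17 + 6; 17 = 2·6 + 5; 6 = 1·5 + 1; 5 = 5·1 + 0 → 1
1 divides 385, so a solution exists.

Yes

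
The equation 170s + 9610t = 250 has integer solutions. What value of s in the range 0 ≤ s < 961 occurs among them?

58

Reduce mod 9610: 170s ≡ 250 (mod 9610). With g = gcd(170, 9610) = 10 dividing 250, divide through: 17s ≡ 25 (mod 961).
Since gcd(17, 961) = 1, s ≡ 25·(17)⁻¹ ≡ 58 (mod 961). Smallest non-negative: 58.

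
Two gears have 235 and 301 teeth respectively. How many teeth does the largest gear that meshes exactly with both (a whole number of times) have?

235 = 5 · 47
301 = 7 · 43
Common: 1 = 1

1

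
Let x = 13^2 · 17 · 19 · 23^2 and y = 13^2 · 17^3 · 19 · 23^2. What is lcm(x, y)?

8345315147

max exponent per prime: 13^2 · 17^3 · 19 · 23^2 = 8345315147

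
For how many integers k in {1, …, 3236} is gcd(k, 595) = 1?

595 = 5·7·17. Inclusion–exclusion on these primes:
3236 − ⌊3236/5⌋ − ⌊3236/7⌋ − ⌊3236/17⌋ + ⌊3236/35⌋ + ⌊3236/85⌋ + ⌊3236/119⌋ − ⌊3236/595⌋ = 2089

2089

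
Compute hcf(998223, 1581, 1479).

998223 = 3 · 17 · 23² · 37; 1581 = 3 · 17 · 31; 1479 = 3 · 17 · 29
gcd takes min exponent of each prime: 3 · 17 = 51

51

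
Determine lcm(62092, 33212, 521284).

lcm(62092, 33212) = 62092·33212/gcd = 2062199504/1444 = 1428116
lcm(1428116, 521284) = 1428116·521284/gcd = 744454020944/1444 = 515549876

515549876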